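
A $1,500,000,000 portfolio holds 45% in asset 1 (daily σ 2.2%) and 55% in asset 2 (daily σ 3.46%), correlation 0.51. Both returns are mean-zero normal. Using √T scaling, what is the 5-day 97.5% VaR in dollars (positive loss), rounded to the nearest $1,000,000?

σ_p = √(0.45²·2.2² + 0.55²·3.46² + 2·0.51·0.45·0.55·2.2·3.46) = 2.554%.
σ_{5d} = 2.554% × √5 = 5.711%.
z(97.5%) = 1.960.
VaR = 1.960 × 5.711% = 11.194%; on $1,500,000,000 that is $167,910,000.

$168,000,000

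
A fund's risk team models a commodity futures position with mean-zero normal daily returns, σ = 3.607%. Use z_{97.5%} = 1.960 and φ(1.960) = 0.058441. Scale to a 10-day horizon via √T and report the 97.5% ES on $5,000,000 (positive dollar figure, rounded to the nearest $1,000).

$1,333,000

σ_{10d} = 3.607% × √10 = 11.406%.
ES multiplier = φ(z)/(1−α) = 0.058441/0.025 = 2.338.
ES = 11.406% × 2.338 = 26.667%; on $5,000,000: $1,333,350.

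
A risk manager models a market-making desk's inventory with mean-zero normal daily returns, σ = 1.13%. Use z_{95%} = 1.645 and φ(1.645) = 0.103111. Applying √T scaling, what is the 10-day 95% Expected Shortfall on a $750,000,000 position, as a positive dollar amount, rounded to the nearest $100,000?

$55,300,000

σ_{10d} = 1.13% × √10 = 3.573%.
ES multiplier = φ(z)/(1−α) = 0.103111/0.05 = 2.062.
ES = 3.573% × 2.062 = 7.368%; on $750,000,000: $55,260,000.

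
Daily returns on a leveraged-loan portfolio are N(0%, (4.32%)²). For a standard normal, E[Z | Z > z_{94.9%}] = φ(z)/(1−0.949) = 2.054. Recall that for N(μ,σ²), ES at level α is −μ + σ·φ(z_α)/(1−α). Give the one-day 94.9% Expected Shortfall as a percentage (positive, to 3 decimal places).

8.873%

ES = 4.32% × 2.054 = 8.873%.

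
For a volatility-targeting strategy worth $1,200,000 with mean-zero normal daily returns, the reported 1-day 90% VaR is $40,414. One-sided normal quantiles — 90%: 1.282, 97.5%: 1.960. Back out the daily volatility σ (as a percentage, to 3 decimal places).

2.627%

VaR as a fraction: $40,414 / $1,200,000 = 3.368%.
σ = VaR / z = 3.368% / 1.282 = 2.627%.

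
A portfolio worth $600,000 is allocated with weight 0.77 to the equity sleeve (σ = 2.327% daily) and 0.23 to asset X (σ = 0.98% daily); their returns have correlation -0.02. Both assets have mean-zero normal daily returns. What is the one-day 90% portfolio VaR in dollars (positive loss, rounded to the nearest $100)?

$13,900

σ_p² = 0.77²·2.327² + 0.23²·0.98² + 2·-0.02·0.77·0.23·2.327·0.98 = 3.2452 (%²).
σ_p = √3.2452 = 1.801%.
At 90%, z = 1.282.
VaR = 1.282 × 1.801% = 2.309%; on $600,000 that is $13,854.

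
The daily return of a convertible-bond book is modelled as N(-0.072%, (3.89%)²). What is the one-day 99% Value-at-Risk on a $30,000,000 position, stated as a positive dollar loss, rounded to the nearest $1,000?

$2,736,000

At 99% one-sided, z = 2.326.
VaR = −μ + z·σ = −(-0.072%) + 2.326 × 3.89% = 9.120%.
On $30,000,000: 0.09120 × $30,000,000 = $2,736,000.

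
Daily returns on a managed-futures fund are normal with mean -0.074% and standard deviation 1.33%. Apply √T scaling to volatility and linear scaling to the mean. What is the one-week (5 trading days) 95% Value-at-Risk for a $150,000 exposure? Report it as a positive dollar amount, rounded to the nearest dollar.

$7,893

At 95%, z = 1.645.
σ_{5d} = 1.33% × √5 = 2.974%; μ_{5d} = 5 × -0.074% = -0.370%.
VaR = −(-0.370%) + 1.645 × 2.974% = 5.262%.
On $150,000: 0.05262 × $150,000 = $7,893.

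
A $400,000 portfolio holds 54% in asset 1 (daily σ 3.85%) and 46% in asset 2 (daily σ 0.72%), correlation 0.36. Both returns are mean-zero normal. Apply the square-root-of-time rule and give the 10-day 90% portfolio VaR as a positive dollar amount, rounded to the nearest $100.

σ_p = √(0.54²·3.85² + 0.46²·0.72² + 2·0.36·0.54·0.46·3.85·0.72) = 2.220%.
σ_{10d} = 2.220% × √10 = 7.020%.
z(90%) = 1.282.
VaR = 1.282 × 7.020% = 9.000%; on $400,000 that is $36,000.

$36,000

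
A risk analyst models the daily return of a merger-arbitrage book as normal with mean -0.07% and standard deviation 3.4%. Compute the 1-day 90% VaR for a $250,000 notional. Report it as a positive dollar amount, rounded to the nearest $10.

$11,070

At 90% one-sided, z = 1.282.
VaR = −μ + z·σ = −(-0.07%) + 1.282 × 3.4% = 4.429%.
On $250,000: 0.04429 × $250,000 = $11,072.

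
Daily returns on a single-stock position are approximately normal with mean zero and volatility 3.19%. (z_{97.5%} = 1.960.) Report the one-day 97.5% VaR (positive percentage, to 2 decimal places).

VaR = z·σ = 1.960 × 3.19% = 6.252%.

6.25%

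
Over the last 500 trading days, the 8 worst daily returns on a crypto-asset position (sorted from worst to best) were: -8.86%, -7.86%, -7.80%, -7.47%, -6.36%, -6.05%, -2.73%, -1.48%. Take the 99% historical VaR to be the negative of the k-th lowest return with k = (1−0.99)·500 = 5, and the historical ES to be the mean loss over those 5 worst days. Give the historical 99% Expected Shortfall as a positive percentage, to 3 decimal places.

The 5 worst returns sum to -38.35%.
ES = −(-38.35%) / 5 = 7.67% ≈ 7.670%.

7.670%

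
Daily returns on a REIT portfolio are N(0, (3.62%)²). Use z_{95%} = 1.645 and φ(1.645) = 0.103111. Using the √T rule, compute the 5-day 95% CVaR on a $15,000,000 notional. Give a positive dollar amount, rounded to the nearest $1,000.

σ_{5d} = 3.62% × √5 = 8.095%.
ES multiplier = φ(z)/(1−α) = 0.103111/0.05 = 2.062.
ES = 8.095% × 2.062 = 16.692%; on $15,000,000: $2,503,800.

$2,504,000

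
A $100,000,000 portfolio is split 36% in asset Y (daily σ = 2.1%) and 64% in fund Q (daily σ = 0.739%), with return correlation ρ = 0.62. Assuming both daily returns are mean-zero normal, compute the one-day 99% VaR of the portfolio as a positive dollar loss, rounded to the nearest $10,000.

σ_p² = 0.36²·2.1² + 0.64²·0.739² + 2·0.62·0.36·0.64·2.1·0.739 = 1.2386 (%²).
σ_p = √1.2386 = 1.113%.
At 99%, z = 2.326.
VaR = 2.326 × 1.113% = 2.589%; on $100,000,000 that is $2,589,000.

$2,590,000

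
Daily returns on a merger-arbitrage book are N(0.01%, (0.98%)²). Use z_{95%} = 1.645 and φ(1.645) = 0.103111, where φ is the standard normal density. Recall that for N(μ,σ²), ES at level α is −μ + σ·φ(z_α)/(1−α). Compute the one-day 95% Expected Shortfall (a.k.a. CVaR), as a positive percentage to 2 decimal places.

Tail multiplier: φ(z)/(1−α) = 0.103111 / 0.05 = 2.062.
ES = −(0.01%) + 0.98% × 2.062 = 2.011%.

2.01%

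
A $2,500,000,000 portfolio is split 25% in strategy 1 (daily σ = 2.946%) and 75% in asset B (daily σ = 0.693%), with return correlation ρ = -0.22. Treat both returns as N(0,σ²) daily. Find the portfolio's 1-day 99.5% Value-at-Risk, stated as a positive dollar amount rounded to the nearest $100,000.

σ_p² = 0.25²·2.946² + 0.75²·0.693² + 2·-0.22·0.25·0.75·2.946·0.693 = 0.6441 (%²).
σ_p = √0.6441 = 0.803%.
At 99.5%, z = 2.576.
VaR = 2.576 × 0.803% = 2.069%; on $2,500,000,000 that is $51,725,000.

$51,700,000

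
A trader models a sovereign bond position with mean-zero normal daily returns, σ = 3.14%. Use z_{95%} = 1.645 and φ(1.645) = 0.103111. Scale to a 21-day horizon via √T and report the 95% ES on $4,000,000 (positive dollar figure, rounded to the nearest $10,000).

$1,190,000

σ_{21d} = 3.14% × √21 = 14.389%.
ES multiplier = φ(z)/(1−α) = 0.103111/0.05 = 2.062.
ES = 14.389% × 2.062 = 29.670%; on $4,000,000: $1,186,800.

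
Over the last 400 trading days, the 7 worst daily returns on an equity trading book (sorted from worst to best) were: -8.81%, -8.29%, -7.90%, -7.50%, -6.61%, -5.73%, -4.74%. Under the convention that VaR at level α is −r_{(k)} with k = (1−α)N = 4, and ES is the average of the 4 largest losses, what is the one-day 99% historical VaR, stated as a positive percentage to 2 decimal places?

7.50%

k = 4; the 4th lowest return is -7.50%, so VaR = 7.50%.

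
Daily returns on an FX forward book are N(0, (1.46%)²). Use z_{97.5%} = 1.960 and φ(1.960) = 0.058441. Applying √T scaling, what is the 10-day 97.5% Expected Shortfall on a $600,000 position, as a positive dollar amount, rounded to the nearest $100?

$64,800

σ_{10d} = 1.46% × √10 = 4.617%.
ES multiplier = φ(z)/(1−α) = 0.058441/0.025 = 2.338.
ES = 4.617% × 2.338 = 10.795%; on $600,000: $64,770.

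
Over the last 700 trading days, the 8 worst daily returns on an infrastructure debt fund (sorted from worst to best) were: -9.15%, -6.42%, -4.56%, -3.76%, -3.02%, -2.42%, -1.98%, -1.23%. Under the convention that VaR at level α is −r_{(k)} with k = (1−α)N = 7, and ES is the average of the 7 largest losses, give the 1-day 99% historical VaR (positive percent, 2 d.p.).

k = 7; the 7th lowest return is -1.98%, so VaR = 1.98%.

1.98%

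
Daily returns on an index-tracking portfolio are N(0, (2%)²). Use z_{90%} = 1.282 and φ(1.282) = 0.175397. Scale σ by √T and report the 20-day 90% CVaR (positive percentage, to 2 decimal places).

15.69%

σ_{20d} = 2% × √20 = 8.944%.
ES multiplier = φ(z)/(1−α) = 0.175397/0.1 = 1.754.
ES = 8.944% × 1.754 = 15.688%.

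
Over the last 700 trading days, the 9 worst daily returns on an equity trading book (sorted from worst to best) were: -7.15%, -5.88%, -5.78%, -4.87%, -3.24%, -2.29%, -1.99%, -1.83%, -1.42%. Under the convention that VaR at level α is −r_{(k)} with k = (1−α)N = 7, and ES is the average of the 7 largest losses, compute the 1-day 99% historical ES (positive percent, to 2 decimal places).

4.46%

The 7 worst returns sum to -31.20%.
ES = −(-31.20%) / 7 = 4.4571…% ≈ 4.46%.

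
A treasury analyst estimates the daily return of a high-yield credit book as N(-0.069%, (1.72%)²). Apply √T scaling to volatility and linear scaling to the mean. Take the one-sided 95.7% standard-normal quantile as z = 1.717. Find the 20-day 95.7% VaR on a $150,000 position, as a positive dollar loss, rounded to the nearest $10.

$21,880

σ_{20d} = 1.72% × √20 = 7.692%; μ_{20d} = 20 × -0.069% = -1.380%.
VaR = −(-1.380%) + 1.717 × 7.692% = 14.587%.
On $150,000: 0.14587 × $150,000 = $21,880.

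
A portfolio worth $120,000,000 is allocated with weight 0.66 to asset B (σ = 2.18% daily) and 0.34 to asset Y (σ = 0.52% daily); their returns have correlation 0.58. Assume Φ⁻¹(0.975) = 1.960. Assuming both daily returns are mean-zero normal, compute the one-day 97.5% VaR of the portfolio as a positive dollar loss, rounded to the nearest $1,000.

$3,641,000

σ_p² = 0.66²·2.18² + 0.34²·0.52² + 2·0.58·0.66·0.34·2.18·0.52 = 2.3965 (%²).
σ_p = √2.3965 = 1.548%.
VaR = 1.960 × 1.548% = 3.034%; on $120,000,000 that is $3,640,800.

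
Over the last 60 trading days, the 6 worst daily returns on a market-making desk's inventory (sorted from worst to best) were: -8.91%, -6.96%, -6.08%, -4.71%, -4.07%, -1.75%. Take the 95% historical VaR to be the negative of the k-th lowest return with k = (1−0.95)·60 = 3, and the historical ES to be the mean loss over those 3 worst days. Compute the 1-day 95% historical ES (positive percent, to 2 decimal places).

7.32%

The 3 worst returns sum to -21.95%.
ES = −(-21.95%) / 3 = 7.3166…% ≈ 7.32%.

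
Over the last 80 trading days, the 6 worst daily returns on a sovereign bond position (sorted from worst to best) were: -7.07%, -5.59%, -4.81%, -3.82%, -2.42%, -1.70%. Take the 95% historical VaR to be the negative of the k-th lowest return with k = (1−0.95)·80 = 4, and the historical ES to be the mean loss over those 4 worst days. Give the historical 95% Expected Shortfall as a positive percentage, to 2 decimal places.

The 4 worst returns sum to -21.29%.
ES = −(-21.29%) / 4 = 5.3225% ≈ 5.32%.

5.32%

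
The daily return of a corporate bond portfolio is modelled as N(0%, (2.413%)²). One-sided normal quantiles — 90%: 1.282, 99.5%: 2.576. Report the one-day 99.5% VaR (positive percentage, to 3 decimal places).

VaR = z·σ = 2.576 × 2.413% = 6.216%.

6.216%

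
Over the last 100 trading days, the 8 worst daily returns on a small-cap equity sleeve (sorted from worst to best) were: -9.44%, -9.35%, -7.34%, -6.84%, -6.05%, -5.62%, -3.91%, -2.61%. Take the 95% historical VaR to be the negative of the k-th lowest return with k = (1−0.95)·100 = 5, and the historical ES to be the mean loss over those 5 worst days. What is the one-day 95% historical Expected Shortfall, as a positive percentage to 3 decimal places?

7.804%

The 5 worst returns sum to -39.02%.
ES = −(-39.02%) / 5 = 7.804%.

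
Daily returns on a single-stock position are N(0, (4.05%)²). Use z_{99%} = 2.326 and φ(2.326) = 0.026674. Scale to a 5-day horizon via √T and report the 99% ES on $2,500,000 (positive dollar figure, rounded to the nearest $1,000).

$604,000

σ_{5d} = 4.05% × √5 = 9.056%.
ES multiplier = φ(z)/(1−α) = 0.026674/0.01 = 2.667.
ES = 9.056% × 2.667 = 24.152%; on $2,500,000: $603,800.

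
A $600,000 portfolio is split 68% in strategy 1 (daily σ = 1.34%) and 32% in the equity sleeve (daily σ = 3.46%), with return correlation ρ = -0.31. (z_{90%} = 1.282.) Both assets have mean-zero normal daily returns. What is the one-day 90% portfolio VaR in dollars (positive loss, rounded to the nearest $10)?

σ_p² = 0.68²·1.34² + 0.32²·3.46² + 2·-0.31·0.68·0.32·1.34·3.46 = 1.4307 (%²).
σ_p = √1.4307 = 1.196%.
VaR = 1.282 × 1.196% = 1.533%; on $600,000 that is $9,198.

$9,200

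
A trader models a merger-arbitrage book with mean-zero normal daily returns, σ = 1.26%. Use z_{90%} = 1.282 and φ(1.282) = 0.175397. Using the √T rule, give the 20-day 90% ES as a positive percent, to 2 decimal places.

9.88%

σ_{20d} = 1.26% × √20 = 5.635%.
ES multiplier = φ(z)/(1−α) = 0.175397/0.1 = 1.754.
ES = 5.635% × 1.754 = 9.884%.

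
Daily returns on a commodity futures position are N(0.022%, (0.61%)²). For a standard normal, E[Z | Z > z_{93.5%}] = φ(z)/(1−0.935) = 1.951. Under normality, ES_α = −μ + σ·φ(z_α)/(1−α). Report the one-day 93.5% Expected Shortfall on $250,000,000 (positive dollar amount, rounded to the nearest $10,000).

ES = −(0.022%) + 0.61% × 1.951 = 1.168%.
On $250,000,000: 0.01168 × $250,000,000 = $2,920,000.

$2,920,000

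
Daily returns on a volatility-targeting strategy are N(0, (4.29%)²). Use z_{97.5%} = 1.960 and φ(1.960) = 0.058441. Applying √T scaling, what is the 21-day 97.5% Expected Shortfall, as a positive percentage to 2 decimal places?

σ_{21d} = 4.29% × √21 = 19.659%.
ES multiplier = φ(z)/(1−α) = 0.058441/0.025 = 2.338.
ES = 19.659% × 2.338 = 45.963%.

45.96%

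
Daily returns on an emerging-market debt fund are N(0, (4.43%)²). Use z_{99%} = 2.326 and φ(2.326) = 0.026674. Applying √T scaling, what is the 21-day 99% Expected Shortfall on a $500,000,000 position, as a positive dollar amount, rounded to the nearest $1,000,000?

$271,000,000

σ_{21d} = 4.43% × √21 = 20.301%.
ES multiplier = φ(z)/(1−α) = 0.026674/0.01 = 2.667.
ES = 20.301% × 2.667 = 54.143%; on $500,000,000: $270,715,000.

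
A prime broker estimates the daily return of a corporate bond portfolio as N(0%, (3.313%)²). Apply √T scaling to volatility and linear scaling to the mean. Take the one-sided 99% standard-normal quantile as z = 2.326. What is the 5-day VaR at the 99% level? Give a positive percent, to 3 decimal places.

σ_{5d} = 3.313% × √5 = 7.408%.
VaR = 2.326 × 7.408% = 17.231%.

17.231%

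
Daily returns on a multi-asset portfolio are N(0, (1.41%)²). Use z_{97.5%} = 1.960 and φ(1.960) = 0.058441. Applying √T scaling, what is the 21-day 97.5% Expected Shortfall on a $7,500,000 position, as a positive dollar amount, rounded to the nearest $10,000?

σ_{21d} = 1.41% × √21 = 6.461%.
ES multiplier = φ(z)/(1−α) = 0.058441/0.025 = 2.338.
ES = 6.461% × 2.338 = 15.106%; on $7,500,000: $1,132,950.

$1,130,000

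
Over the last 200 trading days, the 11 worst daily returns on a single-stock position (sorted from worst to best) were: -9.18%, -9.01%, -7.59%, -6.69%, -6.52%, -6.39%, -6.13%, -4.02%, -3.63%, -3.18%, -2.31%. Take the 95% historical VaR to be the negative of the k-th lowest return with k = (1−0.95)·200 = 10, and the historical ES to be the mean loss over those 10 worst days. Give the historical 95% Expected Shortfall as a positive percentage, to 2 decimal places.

The 10 worst returns sum to -62.34%.
ES = −(-62.34%) / 10 = 6.234% ≈ 6.23%.

6.23%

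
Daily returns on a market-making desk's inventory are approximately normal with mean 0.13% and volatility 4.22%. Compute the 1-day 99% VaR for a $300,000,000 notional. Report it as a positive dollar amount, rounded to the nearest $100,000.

$29,100,000

At 99% one-sided, z = 2.326.
VaR = −μ + z·σ = −(0.13%) + 2.326 × 4.22% = 9.686%.
On $300,000,000: 0.09686 × $300,000,000 = $29,058,000.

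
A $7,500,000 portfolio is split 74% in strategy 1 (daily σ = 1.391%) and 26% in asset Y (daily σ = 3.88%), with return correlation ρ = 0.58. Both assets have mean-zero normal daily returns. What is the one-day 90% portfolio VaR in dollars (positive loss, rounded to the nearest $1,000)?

σ_p² = 0.74²·1.391² + 0.26²·3.88² + 2·0.58·0.74·0.26·1.391·3.88 = 3.2818 (%²).
σ_p = √3.2818 = 1.812%.
At 90%, z = 1.282.
VaR = 1.282 × 1.812% = 2.323%; on $7,500,000 that is $174,225.

$174,000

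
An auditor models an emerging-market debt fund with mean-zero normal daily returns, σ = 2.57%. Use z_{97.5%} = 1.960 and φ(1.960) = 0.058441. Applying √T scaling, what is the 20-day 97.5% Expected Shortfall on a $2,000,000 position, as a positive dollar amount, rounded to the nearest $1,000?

$537,000

σ_{20d} = 2.57% × √20 = 11.493%.
ES multiplier = φ(z)/(1−α) = 0.058441/0.025 = 2.338.
ES = 11.493% × 2.338 = 26.871%; on $2,000,000: $537,420.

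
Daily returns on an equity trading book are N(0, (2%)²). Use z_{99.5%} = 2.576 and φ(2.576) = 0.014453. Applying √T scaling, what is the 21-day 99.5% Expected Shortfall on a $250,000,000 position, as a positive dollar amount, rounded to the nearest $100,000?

$66,200,000

σ_{21d} = 2% × √21 = 9.165%.
ES multiplier = φ(z)/(1−α) = 0.014453/0.005 = 2.891.
ES = 9.165% × 2.891 = 26.496%; on $250,000,000: $66,240,000.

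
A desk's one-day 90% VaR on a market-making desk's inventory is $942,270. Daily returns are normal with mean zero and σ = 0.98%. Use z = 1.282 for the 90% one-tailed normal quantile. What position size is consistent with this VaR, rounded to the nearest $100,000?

VaR as a fraction of value: z·σ = 1.282 × 0.98% = 1.25636%.
Position = $942,270 / 0.0125636 = $75,000,000.

$75,000,000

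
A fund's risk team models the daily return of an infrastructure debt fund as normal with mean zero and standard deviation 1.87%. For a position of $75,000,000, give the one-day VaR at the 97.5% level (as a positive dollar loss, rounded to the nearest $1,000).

At 97.5% one-sided, z = 1.960.
VaR = z·σ = 1.960 × 1.87% = 3.665%.
On $75,000,000: 0.03665 × $75,000,000 = $2,748,750.

$2,749,000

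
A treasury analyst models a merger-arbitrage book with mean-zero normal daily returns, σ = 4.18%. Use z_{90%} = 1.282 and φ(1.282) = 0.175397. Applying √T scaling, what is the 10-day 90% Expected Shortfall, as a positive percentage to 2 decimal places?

23.18%

σ_{10d} = 4.18% × √10 = 13.218%.
ES multiplier = φ(z)/(1−α) = 0.175397/0.1 = 1.754.
ES = 13.218% × 1.754 = 23.184%.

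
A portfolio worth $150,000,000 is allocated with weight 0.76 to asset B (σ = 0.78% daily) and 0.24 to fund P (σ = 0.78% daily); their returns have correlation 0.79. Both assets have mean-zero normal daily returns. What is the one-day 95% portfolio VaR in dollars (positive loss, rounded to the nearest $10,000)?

$1,850,000

σ_p² = 0.76²·0.78² + 0.24²·0.78² + 2·0.79·0.76·0.24·0.78·0.78 = 0.5618 (%²).
σ_p = √0.5618 = 0.750%.
At 95%, z = 1.645.
VaR = 1.645 × 0.750% = 1.234%; on $150,000,000 that is $1,851,000.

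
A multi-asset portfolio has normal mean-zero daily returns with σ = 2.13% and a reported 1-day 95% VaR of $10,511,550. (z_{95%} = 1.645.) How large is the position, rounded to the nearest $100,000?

$300,000,000

VaR as a fraction of value: z·σ = 1.645 × 2.13% = 3.50385%.
Position = $10,511,550 / 0.0350385 = $300,000,000.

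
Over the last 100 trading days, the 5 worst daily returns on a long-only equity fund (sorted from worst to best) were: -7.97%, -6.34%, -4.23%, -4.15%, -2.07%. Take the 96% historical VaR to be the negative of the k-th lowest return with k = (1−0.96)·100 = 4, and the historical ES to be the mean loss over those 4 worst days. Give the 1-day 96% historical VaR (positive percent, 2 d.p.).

4.15%

k = 4; the 4th lowest return is -4.15%, so VaR = 4.15%.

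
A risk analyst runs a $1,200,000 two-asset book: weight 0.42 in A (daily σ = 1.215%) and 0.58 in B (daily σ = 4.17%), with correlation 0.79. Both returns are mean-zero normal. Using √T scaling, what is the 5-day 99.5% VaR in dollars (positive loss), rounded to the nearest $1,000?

$196,000

σ_p = √(0.42²·1.215² + 0.58²·4.17² + 2·0.79·0.42·0.58·1.215·4.17) = 2.839%.
σ_{5d} = 2.839% × √5 = 6.348%.
z(99.5%) = 2.576.
VaR = 2.576 × 6.348% = 16.352%; on $1,200,000 that is $196,224.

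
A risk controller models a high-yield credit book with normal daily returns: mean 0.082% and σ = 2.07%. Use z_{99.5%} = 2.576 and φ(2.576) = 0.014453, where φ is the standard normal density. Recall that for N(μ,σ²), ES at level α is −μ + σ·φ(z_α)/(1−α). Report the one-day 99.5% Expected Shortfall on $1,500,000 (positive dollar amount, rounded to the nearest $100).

Tail multiplier: φ(z)/(1−α) = 0.014453 / 0.005 = 2.891.
ES = −(0.082%) + 2.07% × 2.891 = 5.902%.
On $1,500,000: 0.05902 × $1,500,000 = $88,530.

$88,500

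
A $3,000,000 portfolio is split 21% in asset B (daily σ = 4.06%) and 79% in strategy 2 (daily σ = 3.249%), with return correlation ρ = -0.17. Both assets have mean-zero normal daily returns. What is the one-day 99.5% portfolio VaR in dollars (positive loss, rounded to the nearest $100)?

σ_p² = 0.21²·4.06² + 0.79²·3.249² + 2·-0.17·0.21·0.79·4.06·3.249 = 6.5709 (%²).
σ_p = √6.5709 = 2.563%.
At 99.5%, z = 2.576.
VaR = 2.576 × 2.563% = 6.602%; on $3,000,000 that is $198,060.

$198,100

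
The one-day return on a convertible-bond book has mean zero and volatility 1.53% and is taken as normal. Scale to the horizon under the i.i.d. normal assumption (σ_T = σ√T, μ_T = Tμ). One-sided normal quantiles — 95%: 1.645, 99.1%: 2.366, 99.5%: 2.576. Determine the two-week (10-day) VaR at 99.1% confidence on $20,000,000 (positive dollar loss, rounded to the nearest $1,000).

$2,289,000

σ_{10d} = 1.53% × √10 = 4.838%.
VaR = 2.366 × 4.838% = 11.447%.
On $20,000,000: 0.11447 × $20,000,000 = $2,289,400.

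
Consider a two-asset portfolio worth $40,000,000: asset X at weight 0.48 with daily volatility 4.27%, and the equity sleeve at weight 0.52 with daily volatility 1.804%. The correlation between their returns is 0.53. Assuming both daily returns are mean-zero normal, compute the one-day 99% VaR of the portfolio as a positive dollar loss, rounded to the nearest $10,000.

σ_p² = 0.48²·4.27² + 0.52²·1.804² + 2·0.53·0.48·0.52·4.27·1.804 = 7.1189 (%²).
σ_p = √7.1189 = 2.668%.
At 99%, z = 2.326.
VaR = 2.326 × 2.668% = 6.206%; on $40,000,000 that is $2,482,400.

$2,480,000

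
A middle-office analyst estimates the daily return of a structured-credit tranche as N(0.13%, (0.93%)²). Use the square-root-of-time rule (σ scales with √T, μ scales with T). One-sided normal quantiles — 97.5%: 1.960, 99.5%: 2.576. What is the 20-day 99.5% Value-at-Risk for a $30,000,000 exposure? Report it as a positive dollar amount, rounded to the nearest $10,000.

σ_{20d} = 0.93% × √20 = 4.159%; μ_{20d} = 20 × 0.13% = 2.600%.
VaR = −(2.600%) + 2.576 × 4.159% = 8.114%.
On $30,000,000: 0.08114 × $30,000,000 = $2,434,200.

$2,430,000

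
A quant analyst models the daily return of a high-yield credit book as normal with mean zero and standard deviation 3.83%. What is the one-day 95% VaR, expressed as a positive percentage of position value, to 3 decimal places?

6.300%

At 95% one-sided, z = 1.645.
VaR = z·σ = 1.645 × 3.83% = 6.300%.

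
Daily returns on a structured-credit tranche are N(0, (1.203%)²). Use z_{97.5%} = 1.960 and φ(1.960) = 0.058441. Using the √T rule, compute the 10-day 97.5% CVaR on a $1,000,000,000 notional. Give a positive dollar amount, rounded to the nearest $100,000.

$88,900,000

σ_{10d} = 1.203% × √10 = 3.804%.
ES multiplier = φ(z)/(1−α) = 0.058441/0.025 = 2.338.
ES = 3.804% × 2.338 = 8.894%; on $1,000,000,000: $88,940,000.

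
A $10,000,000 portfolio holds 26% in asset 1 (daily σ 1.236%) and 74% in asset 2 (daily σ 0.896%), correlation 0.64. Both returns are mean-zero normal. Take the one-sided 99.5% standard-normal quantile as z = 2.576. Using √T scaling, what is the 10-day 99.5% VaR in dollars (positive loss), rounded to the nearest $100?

$735,700

σ_p = √(0.26²·1.236² + 0.74²·0.896² + 2·0.64·0.26·0.74·1.236·0.896) = 0.903%.
σ_{10d} = 0.903% × √10 = 2.856%.
VaR = 2.576 × 2.856% = 7.357%; on $10,000,000 that is $735,700.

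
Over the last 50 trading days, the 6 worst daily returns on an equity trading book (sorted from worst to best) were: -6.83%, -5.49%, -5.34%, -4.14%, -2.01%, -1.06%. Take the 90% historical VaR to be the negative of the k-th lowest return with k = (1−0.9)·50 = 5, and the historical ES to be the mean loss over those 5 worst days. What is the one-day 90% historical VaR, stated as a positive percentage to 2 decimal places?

2.01%

k = 5; the 5th lowest return is -2.01%, so VaR = 2.01%.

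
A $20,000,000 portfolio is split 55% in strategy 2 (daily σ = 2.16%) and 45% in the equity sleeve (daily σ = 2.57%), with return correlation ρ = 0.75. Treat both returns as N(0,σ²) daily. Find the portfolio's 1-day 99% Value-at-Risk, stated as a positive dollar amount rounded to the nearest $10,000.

$1,020,000

σ_p² = 0.55²·2.16² + 0.45²·2.57² + 2·0.75·0.55·0.45·2.16·2.57 = 4.8097 (%²).
σ_p = √4.8097 = 2.193%.
At 99%, z = 2.326.
VaR = 2.326 × 2.193% = 5.101%; on $20,000,000 that is $1,020,200.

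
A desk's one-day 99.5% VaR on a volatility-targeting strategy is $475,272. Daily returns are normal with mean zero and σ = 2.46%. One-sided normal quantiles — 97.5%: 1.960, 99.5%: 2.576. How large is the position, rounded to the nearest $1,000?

$7,500,000

VaR as a fraction of value: z·σ = 2.576 × 2.46% = 6.33696%.
Position = $475,272 / 0.0633696 = $7,500,000.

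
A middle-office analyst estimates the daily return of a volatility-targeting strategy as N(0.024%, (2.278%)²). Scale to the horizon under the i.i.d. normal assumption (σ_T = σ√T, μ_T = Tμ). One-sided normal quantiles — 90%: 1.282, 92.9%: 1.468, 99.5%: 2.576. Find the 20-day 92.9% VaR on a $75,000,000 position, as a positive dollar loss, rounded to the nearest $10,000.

$10,860,000

σ_{20d} = 2.278% × √20 = 10.188%; μ_{20d} = 20 × 0.024% = 0.480%.
VaR = −(0.480%) + 1.468 × 10.188% = 14.476%.
On $75,000,000: 0.14476 × $75,000,000 = $10,857,000.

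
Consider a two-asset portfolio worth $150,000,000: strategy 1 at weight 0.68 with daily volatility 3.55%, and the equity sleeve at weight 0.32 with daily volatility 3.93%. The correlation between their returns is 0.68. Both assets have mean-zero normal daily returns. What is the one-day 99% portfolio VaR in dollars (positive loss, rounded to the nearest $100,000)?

σ_p² = 0.68²·3.55² + 0.32²·3.93² + 2·0.68·0.68·0.32·3.55·3.93 = 11.5377 (%²).
σ_p = √11.5377 = 3.397%.
At 99%, z = 2.326.
VaR = 2.326 × 3.397% = 7.901%; on $150,000,000 that is $11,851,500.

$11,900,000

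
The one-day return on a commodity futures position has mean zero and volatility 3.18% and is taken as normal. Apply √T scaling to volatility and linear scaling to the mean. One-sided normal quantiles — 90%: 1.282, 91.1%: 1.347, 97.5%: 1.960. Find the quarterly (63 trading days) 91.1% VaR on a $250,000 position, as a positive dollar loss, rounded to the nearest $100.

$85,000

σ_{63d} = 3.18% × √63 = 25.240%.
VaR = 1.347 × 25.240% = 33.998%.
On $250,000: 0.33998 × $250,000 = $84,995.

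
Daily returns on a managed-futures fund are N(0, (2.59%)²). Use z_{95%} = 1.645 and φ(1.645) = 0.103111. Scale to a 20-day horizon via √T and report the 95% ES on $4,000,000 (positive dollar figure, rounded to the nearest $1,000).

$955,000

σ_{20d} = 2.59% × √20 = 11.583%.
ES multiplier = φ(z)/(1−α) = 0.103111/0.05 = 2.062.
ES = 11.583% × 2.062 = 23.884%; on $4,000,000: $955,360.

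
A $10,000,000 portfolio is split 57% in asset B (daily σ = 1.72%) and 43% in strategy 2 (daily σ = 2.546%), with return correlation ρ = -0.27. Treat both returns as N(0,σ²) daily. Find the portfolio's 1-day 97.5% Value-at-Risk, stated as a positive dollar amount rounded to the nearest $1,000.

$246,000

σ_p² = 0.57²·1.72² + 0.43²·2.546² + 2·-0.27·0.57·0.43·1.72·2.546 = 1.5801 (%²).
σ_p = √1.5801 = 1.257%.
At 97.5%, z = 1.960.
VaR = 1.960 × 1.257% = 2.464%; on $10,000,000 that is $246,400.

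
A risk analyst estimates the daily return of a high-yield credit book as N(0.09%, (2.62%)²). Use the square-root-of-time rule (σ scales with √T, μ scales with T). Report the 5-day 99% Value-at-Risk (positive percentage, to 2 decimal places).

At 99%, z = 2.326.
σ_{5d} = 2.62% × √5 = 5.858%; μ_{5d} = 5 × 0.09% = 0.450%.
VaR = −(0.450%) + 2.326 × 5.858% = 13.176%.

13.18%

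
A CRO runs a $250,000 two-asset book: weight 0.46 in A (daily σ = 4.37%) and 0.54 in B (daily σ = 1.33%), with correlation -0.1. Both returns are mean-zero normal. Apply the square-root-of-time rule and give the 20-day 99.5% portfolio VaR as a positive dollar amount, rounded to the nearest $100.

σ_p = √(0.46²·4.37² + 0.54²·1.33² + 2·-0.1·0.46·0.54·4.37·1.33) = 2.066%.
σ_{20d} = 2.066% × √20 = 9.239%.
z(99.5%) = 2.576.
VaR = 2.576 × 9.239% = 23.800%; on $250,000 that is $59,500.

$59,500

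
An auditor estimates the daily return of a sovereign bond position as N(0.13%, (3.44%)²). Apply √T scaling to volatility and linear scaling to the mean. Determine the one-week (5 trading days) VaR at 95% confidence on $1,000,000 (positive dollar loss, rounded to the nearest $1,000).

At 95%, z = 1.645.
σ_{5d} = 3.44% × √5 = 7.692%; μ_{5d} = 5 × 0.13% = 0.650%.
VaR = −(0.650%) + 1.645 × 7.692% = 12.003%.
On $1,000,000: 0.12003 × $1,000,000 = $120,030.

$120,000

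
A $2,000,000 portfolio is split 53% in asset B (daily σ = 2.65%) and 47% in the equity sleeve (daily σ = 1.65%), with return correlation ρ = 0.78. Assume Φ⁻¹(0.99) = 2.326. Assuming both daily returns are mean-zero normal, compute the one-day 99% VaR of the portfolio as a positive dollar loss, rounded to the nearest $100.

$96,200

σ_p² = 0.53²·2.65² + 0.47²·1.65² + 2·0.78·0.53·0.47·2.65·1.65 = 4.2732 (%²).
σ_p = √4.2732 = 2.067%.
VaR = 2.326 × 2.067% = 4.808%; on $2,000,000 that is $96,160.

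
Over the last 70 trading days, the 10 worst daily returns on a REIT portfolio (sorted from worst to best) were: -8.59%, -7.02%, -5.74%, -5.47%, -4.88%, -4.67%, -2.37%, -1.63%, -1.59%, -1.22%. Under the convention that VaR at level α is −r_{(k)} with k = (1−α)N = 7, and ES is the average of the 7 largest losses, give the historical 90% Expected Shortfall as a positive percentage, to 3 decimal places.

The 7 worst returns sum to -38.74%.
ES = −(-38.74%) / 7 = 5.5342…% ≈ 5.534%.

5.534%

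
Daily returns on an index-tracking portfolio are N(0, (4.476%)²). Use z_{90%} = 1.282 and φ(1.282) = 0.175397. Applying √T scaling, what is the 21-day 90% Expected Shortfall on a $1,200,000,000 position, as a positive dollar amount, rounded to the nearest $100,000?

σ_{21d} = 4.476% × √21 = 20.512%.
ES multiplier = φ(z)/(1−α) = 0.175397/0.1 = 1.754.
ES = 20.512% × 1.754 = 35.978%; on $1,200,000,000: $431,736,000.

$431,700,000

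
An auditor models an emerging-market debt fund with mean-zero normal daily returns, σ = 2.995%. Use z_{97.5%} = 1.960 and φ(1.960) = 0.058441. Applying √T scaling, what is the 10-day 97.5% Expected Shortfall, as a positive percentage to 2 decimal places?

σ_{10d} = 2.995% × √10 = 9.471%.
ES multiplier = φ(z)/(1−α) = 0.058441/0.025 = 2.338.
ES = 9.471% × 2.338 = 22.143%.

22.14%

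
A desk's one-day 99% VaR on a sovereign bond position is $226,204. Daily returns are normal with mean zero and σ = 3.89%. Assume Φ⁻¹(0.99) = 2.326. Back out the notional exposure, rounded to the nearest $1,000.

VaR as a fraction of value: z·σ = 2.326 × 3.89% = 9.04814%.
Position = $226,204 / 0.0904814 = $2,500,006.

$2,500,000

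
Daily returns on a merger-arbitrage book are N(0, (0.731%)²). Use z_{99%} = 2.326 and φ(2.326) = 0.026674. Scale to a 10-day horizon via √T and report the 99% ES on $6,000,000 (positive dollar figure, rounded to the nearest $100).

σ_{10d} = 0.731% × √10 = 2.312%.
ES multiplier = φ(z)/(1−α) = 0.026674/0.01 = 2.667.
ES = 2.312% × 2.667 = 6.166%; on $6,000,000: $369,960.

$370,000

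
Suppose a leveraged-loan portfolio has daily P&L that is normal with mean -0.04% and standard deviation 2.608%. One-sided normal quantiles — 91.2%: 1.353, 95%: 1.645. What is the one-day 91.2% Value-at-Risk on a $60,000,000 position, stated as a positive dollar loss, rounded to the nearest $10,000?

$2,140,000

VaR = −μ + z·σ = −(-0.04%) + 1.353 × 2.608% = 3.569%.
On $60,000,000: 0.03569 × $60,000,000 = $2,141,400.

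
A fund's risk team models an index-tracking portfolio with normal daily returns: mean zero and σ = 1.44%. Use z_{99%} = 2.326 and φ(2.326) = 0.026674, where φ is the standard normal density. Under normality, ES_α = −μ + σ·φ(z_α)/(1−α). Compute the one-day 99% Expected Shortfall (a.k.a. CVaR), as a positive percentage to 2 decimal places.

Tail multiplier: φ(z)/(1−α) = 0.026674 / 0.01 = 2.667.
ES = 1.44% × 2.667 = 3.840%.

3.84%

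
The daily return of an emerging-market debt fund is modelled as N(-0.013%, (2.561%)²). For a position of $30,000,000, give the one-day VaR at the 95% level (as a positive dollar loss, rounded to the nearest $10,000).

$1,270,000

At 95% one-sided, z = 1.645.
VaR = −μ + z·σ = −(-0.013%) + 1.645 × 2.561% = 4.226%.
On $30,000,000: 0.04226 × $30,000,000 = $1,267,800.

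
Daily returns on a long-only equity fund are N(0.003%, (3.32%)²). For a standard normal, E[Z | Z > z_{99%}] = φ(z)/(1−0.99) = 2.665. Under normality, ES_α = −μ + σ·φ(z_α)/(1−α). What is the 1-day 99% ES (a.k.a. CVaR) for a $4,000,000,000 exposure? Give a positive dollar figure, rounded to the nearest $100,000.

$353,800,000

ES = −(0.003%) + 3.32% × 2.665 = 8.845%.
On $4,000,000,000: 0.08845 × $4,000,000,000 = $353,800,000.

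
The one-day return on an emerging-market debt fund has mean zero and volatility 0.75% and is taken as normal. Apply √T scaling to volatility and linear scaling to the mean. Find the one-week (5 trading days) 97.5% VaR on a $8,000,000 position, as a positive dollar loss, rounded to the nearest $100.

$263,000

At 97.5%, z = 1.960.
σ_{5d} = 0.75% × √5 = 1.677%.
VaR = 1.960 × 1.677% = 3.287%.
On $8,000,000: 0.03287 × $8,000,000 = $262,960.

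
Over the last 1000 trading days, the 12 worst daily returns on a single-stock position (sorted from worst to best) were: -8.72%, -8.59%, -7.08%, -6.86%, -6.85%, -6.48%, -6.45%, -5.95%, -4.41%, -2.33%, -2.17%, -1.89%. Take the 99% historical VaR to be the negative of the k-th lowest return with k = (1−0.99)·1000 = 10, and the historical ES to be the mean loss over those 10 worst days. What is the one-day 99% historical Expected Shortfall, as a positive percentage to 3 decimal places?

6.372%

The 10 worst returns sum to -63.72%.
ES = −(-63.72%) / 10 = 6.372%.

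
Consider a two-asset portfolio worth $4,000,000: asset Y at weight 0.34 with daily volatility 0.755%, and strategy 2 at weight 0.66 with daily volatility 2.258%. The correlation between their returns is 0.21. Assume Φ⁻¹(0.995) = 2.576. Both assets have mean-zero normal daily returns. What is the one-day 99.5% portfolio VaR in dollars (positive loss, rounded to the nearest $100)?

$161,200

σ_p² = 0.34²·0.755² + 0.66²·2.258² + 2·0.21·0.34·0.66·0.755·2.258 = 2.4475 (%²).
σ_p = √2.4475 = 1.564%.
VaR = 2.576 × 1.564% = 4.029%; on $4,000,000 that is $161,160.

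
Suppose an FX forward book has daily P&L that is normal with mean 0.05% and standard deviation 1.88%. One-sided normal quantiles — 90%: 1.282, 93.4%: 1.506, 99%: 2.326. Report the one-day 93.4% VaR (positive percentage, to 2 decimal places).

2.78%

VaR = −μ + z·σ = −(0.05%) + 1.506 × 1.88% = 2.781%.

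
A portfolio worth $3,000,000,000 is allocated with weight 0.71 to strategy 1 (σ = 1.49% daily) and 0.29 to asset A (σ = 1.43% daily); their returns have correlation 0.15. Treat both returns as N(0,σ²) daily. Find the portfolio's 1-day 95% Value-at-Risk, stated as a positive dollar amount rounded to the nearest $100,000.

σ_p² = 0.71²·1.49² + 0.29²·1.43² + 2·0.15·0.71·0.29·1.49·1.43 = 1.4227 (%²).
σ_p = √1.4227 = 1.193%.
At 95%, z = 1.645.
VaR = 1.645 × 1.193% = 1.962%; on $3,000,000,000 that is $58,860,000.

$58,900,000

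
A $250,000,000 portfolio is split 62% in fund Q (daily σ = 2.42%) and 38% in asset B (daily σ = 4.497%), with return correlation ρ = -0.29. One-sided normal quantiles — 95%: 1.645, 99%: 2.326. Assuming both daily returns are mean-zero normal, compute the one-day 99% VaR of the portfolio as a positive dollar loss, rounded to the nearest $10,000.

σ_p² = 0.62²·2.42² + 0.38²·4.497² + 2·-0.29·0.62·0.38·2.42·4.497 = 3.6843 (%²).
σ_p = √3.6843 = 1.919%.
VaR = 2.326 × 1.919% = 4.464%; on $250,000,000 that is $11,160,000.

$11,160,000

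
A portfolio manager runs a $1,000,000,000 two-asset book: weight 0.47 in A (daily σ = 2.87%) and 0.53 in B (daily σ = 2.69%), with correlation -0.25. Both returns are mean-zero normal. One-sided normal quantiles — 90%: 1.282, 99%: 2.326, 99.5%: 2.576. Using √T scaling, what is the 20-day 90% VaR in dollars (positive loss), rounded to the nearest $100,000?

σ_p = √(0.47²·2.87² + 0.53²·2.69² + 2·-0.25·0.47·0.53·2.87·2.69) = 1.700%.
σ_{20d} = 1.700% × √20 = 7.603%.
VaR = 1.282 × 7.603% = 9.747%; on $1,000,000,000 that is $97,470,000.

$97,500,000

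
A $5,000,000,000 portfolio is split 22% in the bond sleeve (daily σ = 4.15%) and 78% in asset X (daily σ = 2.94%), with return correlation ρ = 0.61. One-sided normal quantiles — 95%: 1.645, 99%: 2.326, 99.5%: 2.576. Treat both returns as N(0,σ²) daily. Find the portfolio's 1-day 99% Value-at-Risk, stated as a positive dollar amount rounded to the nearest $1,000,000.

$342,000,000

σ_p² = 0.22²·4.15² + 0.78²·2.94² + 2·0.61·0.22·0.78·4.15·2.94 = 8.6466 (%²).
σ_p = √8.6466 = 2.941%.
VaR = 2.326 × 2.941% = 6.841%; on $5,000,000,000 that is $342,050,000.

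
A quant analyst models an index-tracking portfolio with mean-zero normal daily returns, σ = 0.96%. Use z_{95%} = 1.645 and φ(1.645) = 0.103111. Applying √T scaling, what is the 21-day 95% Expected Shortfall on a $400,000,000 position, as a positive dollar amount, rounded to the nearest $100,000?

$36,300,000

σ_{21d} = 0.96% × √21 = 4.399%.
ES multiplier = φ(z)/(1−α) = 0.103111/0.05 = 2.062.
ES = 4.399% × 2.062 = 9.071%; on $400,000,000: $36,284,000.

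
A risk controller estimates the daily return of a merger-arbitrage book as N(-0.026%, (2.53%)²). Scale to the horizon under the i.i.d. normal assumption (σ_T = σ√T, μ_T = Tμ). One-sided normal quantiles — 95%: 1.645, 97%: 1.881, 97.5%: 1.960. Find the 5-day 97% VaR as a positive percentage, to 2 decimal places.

σ_{5d} = 2.53% × √5 = 5.657%; μ_{5d} = 5 × -0.026% = -0.130%.
VaR = −(-0.130%) + 1.881 × 5.657% = 10.771%.

10.77%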